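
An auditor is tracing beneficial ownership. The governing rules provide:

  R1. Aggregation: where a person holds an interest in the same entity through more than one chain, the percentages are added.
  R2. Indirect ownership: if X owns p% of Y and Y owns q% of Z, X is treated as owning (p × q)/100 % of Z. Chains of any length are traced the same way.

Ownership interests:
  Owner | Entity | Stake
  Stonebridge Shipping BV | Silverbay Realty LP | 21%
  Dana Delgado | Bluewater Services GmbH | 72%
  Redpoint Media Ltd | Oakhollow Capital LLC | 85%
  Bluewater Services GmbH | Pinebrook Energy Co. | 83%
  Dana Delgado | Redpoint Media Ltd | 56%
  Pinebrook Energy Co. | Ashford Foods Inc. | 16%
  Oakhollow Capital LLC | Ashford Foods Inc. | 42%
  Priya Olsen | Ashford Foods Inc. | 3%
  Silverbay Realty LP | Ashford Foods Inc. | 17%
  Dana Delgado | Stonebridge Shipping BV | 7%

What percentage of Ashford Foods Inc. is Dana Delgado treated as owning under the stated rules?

29.8035%

Chain via Stonebridge Shipping BV → Silverbay Realty LP (R2): 7% × 21% × 17% = 0.2499% of Ashford Foods Inc.
Chain via Redpoint Media Ltd → Oakhollow Capital LLC (R2): 56% × 85% × 42% = 19.992% of Ashford Foods Inc.
Chain via Bluewater Services GmbH → Pinebrook Energy Co. (R2): 72% × 83% × 16% = 9.5616% of Ashford Foods Inc.
Aggregating (R1): 0.2499% + 19.992% + 9.5616% = 29.8035%.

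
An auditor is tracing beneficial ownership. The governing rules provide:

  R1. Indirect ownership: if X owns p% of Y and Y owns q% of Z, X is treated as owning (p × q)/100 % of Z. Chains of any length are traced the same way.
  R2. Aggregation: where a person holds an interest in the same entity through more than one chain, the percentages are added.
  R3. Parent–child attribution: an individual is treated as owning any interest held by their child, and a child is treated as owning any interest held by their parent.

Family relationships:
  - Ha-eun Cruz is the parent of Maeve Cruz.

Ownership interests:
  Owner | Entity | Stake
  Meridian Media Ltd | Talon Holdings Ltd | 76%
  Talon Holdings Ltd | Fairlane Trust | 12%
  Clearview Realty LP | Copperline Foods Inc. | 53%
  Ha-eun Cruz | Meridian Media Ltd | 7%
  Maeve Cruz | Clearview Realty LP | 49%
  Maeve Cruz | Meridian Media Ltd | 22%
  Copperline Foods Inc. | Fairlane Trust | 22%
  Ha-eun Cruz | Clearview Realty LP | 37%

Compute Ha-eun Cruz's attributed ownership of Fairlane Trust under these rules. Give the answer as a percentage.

By parent–child attribution (R3), Ha-eun Cruz is treated as also owning Maeve Cruz's interest in Meridian Media Ltd, giving 7% + 22% = 29%.
By parent–child attribution (R3), Ha-eun Cruz is treated as also owning Maeve Cruz's interest in Clearview Realty LP, giving 37% + 49% = 86%.
Chain via Meridian Media Ltd → Talon Holdings Ltd (R1): 29% × 76% × 12% = 2.6448% of Fairlane Trust.
Chain via Clearview Realty LP → Copperline Foods Inc. (R1): 86% × 53% × 22% = 10.0276% of Fairlane Trust.
Aggregating (R2): 2.6448% + 10.0276% = 12.6724%.

12.6724%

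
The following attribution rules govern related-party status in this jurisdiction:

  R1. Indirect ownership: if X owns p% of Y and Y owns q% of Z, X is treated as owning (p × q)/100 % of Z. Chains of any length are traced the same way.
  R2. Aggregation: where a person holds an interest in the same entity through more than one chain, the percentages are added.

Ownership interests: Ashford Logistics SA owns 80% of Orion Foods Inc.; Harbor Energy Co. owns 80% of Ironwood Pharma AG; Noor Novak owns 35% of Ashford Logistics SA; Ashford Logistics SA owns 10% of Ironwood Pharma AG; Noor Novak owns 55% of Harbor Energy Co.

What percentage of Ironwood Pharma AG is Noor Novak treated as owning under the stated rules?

Chain via Harbor Energy Co. (R1): 55% × 80% = 44% of Ironwood Pharma AG.
Chain via Ashford Logistics SA (R1): 35% × 10% = 3.5% of Ironwood Pharma AG.
Aggregating (R2): 44% + 3.5% = 47.5%.

47.5%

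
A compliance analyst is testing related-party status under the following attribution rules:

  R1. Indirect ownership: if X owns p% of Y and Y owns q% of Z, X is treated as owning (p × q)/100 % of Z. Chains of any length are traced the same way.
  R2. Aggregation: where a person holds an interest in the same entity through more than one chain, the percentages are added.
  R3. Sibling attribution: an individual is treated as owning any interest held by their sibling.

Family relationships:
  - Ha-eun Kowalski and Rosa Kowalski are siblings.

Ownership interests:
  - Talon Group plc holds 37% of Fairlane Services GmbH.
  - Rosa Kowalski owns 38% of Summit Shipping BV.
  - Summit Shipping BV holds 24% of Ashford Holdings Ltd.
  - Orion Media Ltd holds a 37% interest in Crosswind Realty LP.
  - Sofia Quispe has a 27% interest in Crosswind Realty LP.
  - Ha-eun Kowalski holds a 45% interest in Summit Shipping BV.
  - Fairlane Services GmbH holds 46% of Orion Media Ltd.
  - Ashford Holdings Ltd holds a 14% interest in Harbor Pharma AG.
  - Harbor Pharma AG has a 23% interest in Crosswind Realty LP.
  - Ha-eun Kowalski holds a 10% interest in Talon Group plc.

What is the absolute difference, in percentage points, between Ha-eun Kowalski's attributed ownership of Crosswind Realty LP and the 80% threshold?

By sibling attribution (R3), Ha-eun Kowalski is treated as also owning Rosa Kowalski's interest in Summit Shipping BV, giving 45% + 38% = 83%.
Chain via Summit Shipping BV → Ashford Holdings Ltd → Harbor Pharma AG (R1): 83% × 24% × 14% × 23% = 0.641424% of Crosswind Realty LP.
Chain via Talon Group plc → Fairlane Services GmbH → Orion Media Ltd (R1): 10% × 37% × 46% × 37% = 0.62974% of Crosswind Realty LP.
Aggregating (R2): 0.641424% + 0.62974% = 1.271164%.
1.271164% falls short of the 80% threshold by 78.728836 percentage points.

78.728836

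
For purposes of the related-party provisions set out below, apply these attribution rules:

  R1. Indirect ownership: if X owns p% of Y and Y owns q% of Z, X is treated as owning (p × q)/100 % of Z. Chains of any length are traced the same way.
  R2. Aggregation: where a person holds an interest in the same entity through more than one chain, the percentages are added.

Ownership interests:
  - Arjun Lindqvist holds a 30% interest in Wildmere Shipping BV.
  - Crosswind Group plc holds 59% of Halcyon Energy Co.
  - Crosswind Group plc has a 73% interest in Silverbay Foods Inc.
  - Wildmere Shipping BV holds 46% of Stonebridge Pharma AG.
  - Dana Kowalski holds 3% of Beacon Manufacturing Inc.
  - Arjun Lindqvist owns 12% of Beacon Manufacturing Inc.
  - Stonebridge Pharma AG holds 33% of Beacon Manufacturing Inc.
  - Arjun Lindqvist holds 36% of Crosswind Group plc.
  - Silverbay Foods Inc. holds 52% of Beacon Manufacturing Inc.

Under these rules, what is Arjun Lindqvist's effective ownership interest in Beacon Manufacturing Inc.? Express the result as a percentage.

Chain via Wildmere Shipping BV → Stonebridge Pharma AG (R1): 30% × 46% × 33% = 4.554% of Beacon Manufacturing Inc.
Chain via Crosswind Group plc → Silverbay Foods Inc. (R1): 36% × 73% × 52% = 13.6656% of Beacon Manufacturing Inc.
Direct interest in Beacon Manufacturing Inc: 12%.
Aggregating (R2): 4.554% + 13.6656% + 12% = 30.2196%.

30.2196%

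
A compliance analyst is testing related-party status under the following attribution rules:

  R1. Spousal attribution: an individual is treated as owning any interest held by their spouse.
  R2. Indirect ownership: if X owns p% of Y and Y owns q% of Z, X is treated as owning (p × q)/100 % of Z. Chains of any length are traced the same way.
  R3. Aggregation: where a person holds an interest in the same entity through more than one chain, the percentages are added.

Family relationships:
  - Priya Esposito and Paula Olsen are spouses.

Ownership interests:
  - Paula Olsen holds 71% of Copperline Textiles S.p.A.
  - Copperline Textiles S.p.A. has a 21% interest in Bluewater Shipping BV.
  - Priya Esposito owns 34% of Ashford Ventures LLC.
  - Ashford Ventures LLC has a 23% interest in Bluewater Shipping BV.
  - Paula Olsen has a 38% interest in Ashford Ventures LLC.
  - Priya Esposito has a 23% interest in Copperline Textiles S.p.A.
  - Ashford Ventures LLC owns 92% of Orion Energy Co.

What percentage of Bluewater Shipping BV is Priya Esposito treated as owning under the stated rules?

36.3%

By spousal attribution (R1), Priya Esposito is treated as also owning Paula Olsen's interest in Ashford Ventures LLC, giving 34% + 38% = 72%.
By spousal attribution (R1), Priya Esposito is treated as also owning Paula Olsen's interest in Copperline Textiles S.p.A, giving 23% + 71% = 94%.
Chain via Ashford Ventures LLC (R2): 72% × 23% = 16.56% of Bluewater Shipping BV.
Chain via Copperline Textiles S.p.A. (R2): 94% × 21% = 19.74% of Bluewater Shipping BV.
Aggregating (R3): 16.56% + 19.74% = 36.3%.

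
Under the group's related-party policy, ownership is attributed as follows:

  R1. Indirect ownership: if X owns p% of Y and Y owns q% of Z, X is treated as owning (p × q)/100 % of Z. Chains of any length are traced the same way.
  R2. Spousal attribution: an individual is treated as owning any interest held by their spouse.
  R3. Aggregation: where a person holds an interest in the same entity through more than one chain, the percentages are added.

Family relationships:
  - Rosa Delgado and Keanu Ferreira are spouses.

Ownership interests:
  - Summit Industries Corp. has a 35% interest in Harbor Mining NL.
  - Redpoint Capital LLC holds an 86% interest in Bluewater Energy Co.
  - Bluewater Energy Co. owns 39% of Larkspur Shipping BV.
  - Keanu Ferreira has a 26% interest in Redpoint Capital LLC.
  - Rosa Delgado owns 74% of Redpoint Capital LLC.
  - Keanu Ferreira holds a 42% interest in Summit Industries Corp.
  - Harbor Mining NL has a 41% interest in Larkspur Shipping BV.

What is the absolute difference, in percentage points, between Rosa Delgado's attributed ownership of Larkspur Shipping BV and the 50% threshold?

By spousal attribution (R2), Rosa Delgado is treated as also owning Keanu Ferreira's interest in Redpoint Capital LLC, giving 74% + 26% = 100%.
By spousal attribution (R2), Rosa Delgado is treated as owning Keanu Ferreira's 42% interest in Summit Industries Corp.
Chain via Redpoint Capital LLC → Bluewater Energy Co. (R1): 100% × 86% × 39% = 33.54% of Larkspur Shipping BV.
Chain via Summit Industries Corp. → Harbor Mining NL (R1): 42% × 35% × 41% = 6.027% of Larkspur Shipping BV.
Aggregating (R3): 33.54% + 6.027% = 39.567%.
39.567% falls short of the 50% threshold by 10.433 percentage points.

10.433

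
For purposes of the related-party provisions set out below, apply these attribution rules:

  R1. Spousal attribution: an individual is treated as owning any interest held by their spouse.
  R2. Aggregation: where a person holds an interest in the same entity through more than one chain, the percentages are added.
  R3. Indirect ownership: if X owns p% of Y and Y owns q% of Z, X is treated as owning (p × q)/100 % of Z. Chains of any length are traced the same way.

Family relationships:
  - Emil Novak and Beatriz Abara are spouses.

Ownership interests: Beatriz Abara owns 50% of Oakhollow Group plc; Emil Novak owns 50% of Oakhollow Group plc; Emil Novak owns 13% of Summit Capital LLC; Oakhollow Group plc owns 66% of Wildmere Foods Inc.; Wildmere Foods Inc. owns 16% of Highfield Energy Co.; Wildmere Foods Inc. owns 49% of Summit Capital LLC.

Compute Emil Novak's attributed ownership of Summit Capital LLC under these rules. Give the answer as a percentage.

By spousal attribution (R1), Emil Novak is treated as also owning Beatriz Abara's interest in Oakhollow Group plc, giving 50% + 50% = 100%.
Chain via Oakhollow Group plc → Wildmere Foods Inc. (R3): 100% × 66% × 49% = 32.34% of Summit Capital LLC.
Direct interest in Summit Capital LLC: 13%.
Aggregating (R2): 32.34% + 13% = 45.34%.

45.34%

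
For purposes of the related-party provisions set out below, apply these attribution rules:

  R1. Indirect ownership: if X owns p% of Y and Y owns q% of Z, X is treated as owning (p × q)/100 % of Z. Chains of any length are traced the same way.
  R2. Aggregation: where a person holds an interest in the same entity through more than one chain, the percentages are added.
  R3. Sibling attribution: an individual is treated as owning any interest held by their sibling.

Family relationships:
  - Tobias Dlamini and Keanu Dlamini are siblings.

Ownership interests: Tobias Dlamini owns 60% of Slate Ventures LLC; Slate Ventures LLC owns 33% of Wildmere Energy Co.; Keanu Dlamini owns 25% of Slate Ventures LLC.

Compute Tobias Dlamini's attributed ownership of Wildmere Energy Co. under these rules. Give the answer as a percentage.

By sibling attribution (R3), Tobias Dlamini is treated as also owning Keanu Dlamini's interest in Slate Ventures LLC, giving 60% + 25% = 85%.
Chain via Slate Ventures LLC (R1): 85% × 33% = 28.05% of Wildmere Energy Co.

28.05%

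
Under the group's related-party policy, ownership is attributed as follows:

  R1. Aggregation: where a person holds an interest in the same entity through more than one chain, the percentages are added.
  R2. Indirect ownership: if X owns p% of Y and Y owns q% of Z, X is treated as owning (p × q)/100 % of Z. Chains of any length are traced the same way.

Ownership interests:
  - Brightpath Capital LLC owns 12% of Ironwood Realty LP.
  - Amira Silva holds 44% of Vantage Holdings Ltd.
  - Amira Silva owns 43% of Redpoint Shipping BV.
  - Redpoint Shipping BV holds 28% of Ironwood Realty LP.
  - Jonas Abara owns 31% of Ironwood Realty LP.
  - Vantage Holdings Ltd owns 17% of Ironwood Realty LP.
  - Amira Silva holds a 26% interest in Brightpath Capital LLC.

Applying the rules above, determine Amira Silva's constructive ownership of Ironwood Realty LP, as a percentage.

Chain via Redpoint Shipping BV (R2): 43% × 28% = 12.04% of Ironwood Realty LP.
Chain via Vantage Holdings Ltd (R2): 44% × 17% = 7.48% of Ironwood Realty LP.
Chain via Brightpath Capital LLC (R2): 26% × 12% = 3.12% of Ironwood Realty LP.
Aggregating (R1): 12.04% + 7.48% + 3.12% = 22.64%.

22.64%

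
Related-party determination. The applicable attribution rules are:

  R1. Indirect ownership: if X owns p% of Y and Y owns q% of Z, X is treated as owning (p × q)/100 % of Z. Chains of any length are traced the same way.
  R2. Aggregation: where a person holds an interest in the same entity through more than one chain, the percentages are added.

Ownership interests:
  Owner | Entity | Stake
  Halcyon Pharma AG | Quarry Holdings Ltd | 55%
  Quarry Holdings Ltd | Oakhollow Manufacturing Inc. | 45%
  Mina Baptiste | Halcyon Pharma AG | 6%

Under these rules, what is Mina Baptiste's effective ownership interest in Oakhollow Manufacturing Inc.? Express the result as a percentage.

1.485%

Chain via Halcyon Pharma AG → Quarry Holdings Ltd (R1): 6% × 55% × 45% = 1.485% of Oakhollow Manufacturing Inc.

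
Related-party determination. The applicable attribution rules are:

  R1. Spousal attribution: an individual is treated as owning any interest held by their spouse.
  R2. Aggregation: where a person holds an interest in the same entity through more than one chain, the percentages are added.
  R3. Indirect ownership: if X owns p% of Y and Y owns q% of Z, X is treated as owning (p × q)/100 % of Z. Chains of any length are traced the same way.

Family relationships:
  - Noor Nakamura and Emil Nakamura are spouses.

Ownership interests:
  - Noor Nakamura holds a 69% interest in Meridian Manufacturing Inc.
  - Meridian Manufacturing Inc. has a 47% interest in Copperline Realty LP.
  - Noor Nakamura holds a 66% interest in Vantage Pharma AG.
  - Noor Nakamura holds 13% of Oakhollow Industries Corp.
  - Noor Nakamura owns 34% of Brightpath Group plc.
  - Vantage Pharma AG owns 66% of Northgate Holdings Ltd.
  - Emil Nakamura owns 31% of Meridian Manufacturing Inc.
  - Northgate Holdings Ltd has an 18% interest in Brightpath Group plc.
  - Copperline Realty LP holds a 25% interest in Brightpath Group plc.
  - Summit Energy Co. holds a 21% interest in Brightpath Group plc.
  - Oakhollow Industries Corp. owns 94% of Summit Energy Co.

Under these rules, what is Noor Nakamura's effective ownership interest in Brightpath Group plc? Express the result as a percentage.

56.157%

By spousal attribution (R1), Noor Nakamura is treated as also owning Emil Nakamura's interest in Meridian Manufacturing Inc, giving 69% + 31% = 100%.
Chain via Meridian Manufacturing Inc. → Copperline Realty LP (R3): 100% × 47% × 25% = 11.75% of Brightpath Group plc.
Chain via Oakhollow Industries Corp. → Summit Energy Co. (R3): 13% × 94% × 21% = 2.5662% of Brightpath Group plc.
Chain via Vantage Pharma AG → Northgate Holdings Ltd (R3): 66% × 66% × 18% = 7.8408% of Brightpath Group plc.
Direct interest in Brightpath Group plc: 34%.
Aggregating (R2): 11.75% + 2.5662% + 7.8408% + 34% = 56.157%.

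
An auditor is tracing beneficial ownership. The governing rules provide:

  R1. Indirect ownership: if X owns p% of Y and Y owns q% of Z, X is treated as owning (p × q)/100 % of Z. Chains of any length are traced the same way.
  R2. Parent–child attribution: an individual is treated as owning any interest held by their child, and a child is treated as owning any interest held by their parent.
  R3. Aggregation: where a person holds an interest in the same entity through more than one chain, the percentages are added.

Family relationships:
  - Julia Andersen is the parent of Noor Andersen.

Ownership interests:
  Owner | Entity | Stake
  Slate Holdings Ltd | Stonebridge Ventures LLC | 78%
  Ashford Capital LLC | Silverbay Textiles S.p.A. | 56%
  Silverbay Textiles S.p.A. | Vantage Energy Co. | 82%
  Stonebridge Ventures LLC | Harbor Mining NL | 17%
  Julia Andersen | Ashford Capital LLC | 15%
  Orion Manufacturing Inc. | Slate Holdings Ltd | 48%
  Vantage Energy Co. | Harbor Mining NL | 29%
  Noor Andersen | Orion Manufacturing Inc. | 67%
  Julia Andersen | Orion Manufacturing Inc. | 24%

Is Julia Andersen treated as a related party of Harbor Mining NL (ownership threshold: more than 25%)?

No

By parent–child attribution (R2), Julia Andersen is treated as also owning Noor Andersen's interest in Orion Manufacturing Inc, giving 24% + 67% = 91%.
Chain via Ashford Capital LLC → Silverbay Textiles S.p.A. → Vantage Energy Co. (R1): 15% × 56% × 82% × 29% = 1.99752% of Harbor Mining NL.
Chain via Orion Manufacturing Inc. → Slate Holdings Ltd → Stonebridge Ventures LLC (R1): 91% × 48% × 78% × 17% = 5.791968% of Harbor Mining NL.
Aggregating (R3): 1.99752% + 5.791968% = 7.789488%.
7.789488% does not exceed the 25% threshold, so Julia is not a related party to Harbor Mining NL.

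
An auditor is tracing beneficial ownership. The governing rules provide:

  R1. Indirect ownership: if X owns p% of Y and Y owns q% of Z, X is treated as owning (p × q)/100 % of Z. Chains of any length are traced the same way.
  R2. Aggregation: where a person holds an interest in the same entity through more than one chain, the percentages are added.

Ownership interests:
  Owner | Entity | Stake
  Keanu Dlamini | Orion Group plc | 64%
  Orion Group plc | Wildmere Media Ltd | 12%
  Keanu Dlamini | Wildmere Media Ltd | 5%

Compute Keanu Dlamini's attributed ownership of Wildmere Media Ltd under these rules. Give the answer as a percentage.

12.68%

Chain via Orion Group plc (R1): 64% × 12% = 7.68% of Wildmere Media Ltd.
Direct interest in Wildmere Media Ltd: 5%.
Aggregating (R2): 7.68% + 5% = 12.68%.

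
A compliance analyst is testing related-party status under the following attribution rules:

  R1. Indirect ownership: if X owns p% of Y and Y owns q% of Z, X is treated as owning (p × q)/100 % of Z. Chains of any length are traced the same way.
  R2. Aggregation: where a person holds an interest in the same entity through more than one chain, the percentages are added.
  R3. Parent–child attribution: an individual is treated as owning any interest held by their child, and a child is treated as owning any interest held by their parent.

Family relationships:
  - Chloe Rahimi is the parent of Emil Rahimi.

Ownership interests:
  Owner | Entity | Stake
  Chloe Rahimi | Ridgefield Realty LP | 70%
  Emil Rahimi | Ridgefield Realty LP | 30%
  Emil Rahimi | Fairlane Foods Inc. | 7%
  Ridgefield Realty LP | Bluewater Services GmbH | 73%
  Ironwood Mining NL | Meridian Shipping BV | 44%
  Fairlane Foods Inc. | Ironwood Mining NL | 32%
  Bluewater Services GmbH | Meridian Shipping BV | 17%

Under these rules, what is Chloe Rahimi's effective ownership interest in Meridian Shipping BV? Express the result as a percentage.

By parent–child attribution (R3), Chloe Rahimi is treated as also owning Emil Rahimi's interest in Ridgefield Realty LP, giving 70% + 30% = 100%.
By parent–child attribution (R3), Chloe Rahimi is treated as owning Emil Rahimi's 7% interest in Fairlane Foods Inc.
Chain via Ridgefield Realty LP → Bluewater Services GmbH (R1): 100% × 73% × 17% = 12.41% of Meridian Shipping BV.
Chain via Fairlane Foods Inc. → Ironwood Mining NL (R1): 7% × 32% × 44% = 0.9856% of Meridian Shipping BV.
Aggregating (R2): 12.41% + 0.9856% = 13.3956%.

13.3956%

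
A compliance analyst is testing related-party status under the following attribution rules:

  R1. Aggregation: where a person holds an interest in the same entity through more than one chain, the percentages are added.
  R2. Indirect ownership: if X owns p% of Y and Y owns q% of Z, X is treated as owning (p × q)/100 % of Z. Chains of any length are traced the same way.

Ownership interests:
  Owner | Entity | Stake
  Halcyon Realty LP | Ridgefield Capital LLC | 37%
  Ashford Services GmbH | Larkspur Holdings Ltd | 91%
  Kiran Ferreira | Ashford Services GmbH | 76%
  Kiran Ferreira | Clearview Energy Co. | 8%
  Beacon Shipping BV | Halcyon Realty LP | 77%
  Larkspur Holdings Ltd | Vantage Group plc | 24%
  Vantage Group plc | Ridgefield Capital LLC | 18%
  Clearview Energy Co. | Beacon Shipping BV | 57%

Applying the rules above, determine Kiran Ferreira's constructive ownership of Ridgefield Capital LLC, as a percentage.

4.286856%

Chain via Clearview Energy Co. → Beacon Shipping BV → Halcyon Realty LP (R2): 8% × 57% × 77% × 37% = 1.299144% of Ridgefield Capital LLC.
Chain via Ashford Services GmbH → Larkspur Holdings Ltd → Vantage Group plc (R2): 76% × 91% × 24% × 18% = 2.987712% of Ridgefield Capital LLC.
Aggregating (R1): 1.299144% + 2.987712% = 4.286856%.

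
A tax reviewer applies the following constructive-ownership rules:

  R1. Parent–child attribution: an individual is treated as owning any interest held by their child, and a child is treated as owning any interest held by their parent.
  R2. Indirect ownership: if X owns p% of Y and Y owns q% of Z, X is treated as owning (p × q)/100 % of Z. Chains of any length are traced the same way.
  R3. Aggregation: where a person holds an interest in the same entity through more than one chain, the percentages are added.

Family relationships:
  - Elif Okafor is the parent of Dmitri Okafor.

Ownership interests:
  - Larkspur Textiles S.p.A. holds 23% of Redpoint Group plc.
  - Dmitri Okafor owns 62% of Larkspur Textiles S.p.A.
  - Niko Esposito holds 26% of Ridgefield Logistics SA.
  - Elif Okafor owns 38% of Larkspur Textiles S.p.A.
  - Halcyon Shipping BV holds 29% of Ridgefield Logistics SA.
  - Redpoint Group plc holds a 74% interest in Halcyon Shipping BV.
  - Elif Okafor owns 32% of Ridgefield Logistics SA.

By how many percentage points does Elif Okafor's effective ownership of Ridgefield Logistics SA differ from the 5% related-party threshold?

By parent–child attribution (R1), Elif Okafor is treated as also owning Dmitri Okafor's interest in Larkspur Textiles S.p.A, giving 38% + 62% = 100%.
Chain via Larkspur Textiles S.p.A. → Redpoint Group plc → Halcyon Shipping BV (R2): 100% × 23% × 74% × 29% = 4.9358% of Ridgefield Logistics SA.
Direct interest in Ridgefield Logistics SA: 32%.
Aggregating (R3): 4.9358% + 32% = 36.9358%.
36.9358% exceeds the 5% threshold by 31.9358 percentage points.

31.9358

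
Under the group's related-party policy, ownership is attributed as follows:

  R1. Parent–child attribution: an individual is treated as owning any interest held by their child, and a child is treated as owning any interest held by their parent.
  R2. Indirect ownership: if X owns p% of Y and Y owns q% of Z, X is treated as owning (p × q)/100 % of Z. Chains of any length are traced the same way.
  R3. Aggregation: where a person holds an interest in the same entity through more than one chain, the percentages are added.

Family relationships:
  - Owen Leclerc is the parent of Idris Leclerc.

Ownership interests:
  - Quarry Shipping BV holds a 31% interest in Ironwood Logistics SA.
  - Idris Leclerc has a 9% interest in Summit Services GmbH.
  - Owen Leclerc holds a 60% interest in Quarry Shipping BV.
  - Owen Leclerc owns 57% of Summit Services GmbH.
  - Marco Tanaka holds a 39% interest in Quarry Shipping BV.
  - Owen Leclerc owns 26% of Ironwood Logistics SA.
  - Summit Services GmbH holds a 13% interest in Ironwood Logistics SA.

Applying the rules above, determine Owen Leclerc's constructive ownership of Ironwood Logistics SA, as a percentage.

53.18%

By parent–child attribution (R1), Owen Leclerc is treated as also owning Idris Leclerc's interest in Summit Services GmbH, giving 57% + 9% = 66%.
Chain via Quarry Shipping BV (R2): 60% × 31% = 18.6% of Ironwood Logistics SA.
Chain via Summit Services GmbH (R2): 66% × 13% = 8.58% of Ironwood Logistics SA.
Direct interest in Ironwood Logistics SA: 26%.
Aggregating (R3): 18.6% + 8.58% + 26% = 53.18%.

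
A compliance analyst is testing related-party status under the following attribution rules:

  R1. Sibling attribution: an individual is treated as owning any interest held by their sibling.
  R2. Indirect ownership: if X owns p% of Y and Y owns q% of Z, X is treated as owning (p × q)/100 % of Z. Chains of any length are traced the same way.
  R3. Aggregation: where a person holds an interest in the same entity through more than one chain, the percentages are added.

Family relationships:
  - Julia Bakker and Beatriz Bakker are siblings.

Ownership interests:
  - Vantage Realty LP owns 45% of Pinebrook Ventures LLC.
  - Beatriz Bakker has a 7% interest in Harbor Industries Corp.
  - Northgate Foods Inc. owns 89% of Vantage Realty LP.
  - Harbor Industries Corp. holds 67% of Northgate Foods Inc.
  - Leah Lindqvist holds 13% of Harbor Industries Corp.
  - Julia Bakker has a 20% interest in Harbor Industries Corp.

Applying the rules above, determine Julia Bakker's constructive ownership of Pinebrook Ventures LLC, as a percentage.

By sibling attribution (R1), Julia Bakker is treated as also owning Beatriz Bakker's interest in Harbor Industries Corp, giving 20% + 7% = 27%.
Chain via Harbor Industries Corp. → Northgate Foods Inc. → Vantage Realty LP (R2): 27% × 67% × 89% × 45% = 7.245045% of Pinebrook Ventures LLC.

7.245045%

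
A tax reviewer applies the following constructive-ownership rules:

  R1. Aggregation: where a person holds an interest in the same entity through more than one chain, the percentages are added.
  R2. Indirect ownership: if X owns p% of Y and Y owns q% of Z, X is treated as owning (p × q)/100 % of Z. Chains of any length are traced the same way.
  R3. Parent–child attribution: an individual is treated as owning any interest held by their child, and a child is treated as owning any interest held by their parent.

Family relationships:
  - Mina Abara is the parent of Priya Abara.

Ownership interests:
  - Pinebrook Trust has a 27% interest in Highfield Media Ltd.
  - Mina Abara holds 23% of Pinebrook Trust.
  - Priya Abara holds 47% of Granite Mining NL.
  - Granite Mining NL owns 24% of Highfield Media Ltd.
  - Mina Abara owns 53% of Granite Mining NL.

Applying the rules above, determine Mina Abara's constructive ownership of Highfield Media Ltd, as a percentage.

30.21%

By parent–child attribution (R3), Mina Abara is treated as also owning Priya Abara's interest in Granite Mining NL, giving 53% + 47% = 100%.
Chain via Pinebrook Trust (R2): 23% × 27% = 6.21% of Highfield Media Ltd.
Chain via Granite Mining NL (R2): 100% × 24% = 24% of Highfield Media Ltd.
Aggregating (R1): 6.21% + 24% = 30.21%.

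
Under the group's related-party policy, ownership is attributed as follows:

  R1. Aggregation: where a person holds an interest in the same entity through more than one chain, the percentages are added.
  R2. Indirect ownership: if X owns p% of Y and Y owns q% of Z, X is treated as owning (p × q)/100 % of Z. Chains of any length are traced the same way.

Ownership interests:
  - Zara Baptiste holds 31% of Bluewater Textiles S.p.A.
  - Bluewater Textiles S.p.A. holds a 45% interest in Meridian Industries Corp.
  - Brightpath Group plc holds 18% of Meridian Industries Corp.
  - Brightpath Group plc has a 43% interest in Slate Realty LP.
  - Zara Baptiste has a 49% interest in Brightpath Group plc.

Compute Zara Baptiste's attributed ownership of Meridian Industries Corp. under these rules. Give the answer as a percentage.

22.77%

Chain via Brightpath Group plc (R2): 49% × 18% = 8.82% of Meridian Industries Corp.
Chain via Bluewater Textiles S.p.A. (R2): 31% × 45% = 13.95% of Meridian Industries Corp.
Aggregating (R1): 8.82% + 13.95% = 22.77%.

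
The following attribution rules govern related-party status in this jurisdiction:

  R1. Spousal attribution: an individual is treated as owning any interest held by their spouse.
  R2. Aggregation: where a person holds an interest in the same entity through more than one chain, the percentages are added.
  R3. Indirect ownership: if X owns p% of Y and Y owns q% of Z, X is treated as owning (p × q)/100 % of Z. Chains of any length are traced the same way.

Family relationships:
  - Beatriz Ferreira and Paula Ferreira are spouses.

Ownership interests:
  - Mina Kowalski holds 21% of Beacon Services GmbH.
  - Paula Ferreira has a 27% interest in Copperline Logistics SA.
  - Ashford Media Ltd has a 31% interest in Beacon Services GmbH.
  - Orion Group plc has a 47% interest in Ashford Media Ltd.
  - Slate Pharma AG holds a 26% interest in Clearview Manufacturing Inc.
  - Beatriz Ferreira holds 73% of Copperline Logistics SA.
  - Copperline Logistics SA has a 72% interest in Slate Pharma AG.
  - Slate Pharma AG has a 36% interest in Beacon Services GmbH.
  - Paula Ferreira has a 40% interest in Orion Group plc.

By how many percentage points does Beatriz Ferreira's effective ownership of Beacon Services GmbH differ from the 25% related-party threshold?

By spousal attribution (R1), Beatriz Ferreira is treated as also owning Paula Ferreira's interest in Copperline Logistics SA, giving 73% + 27% = 100%.
By spousal attribution (R1), Beatriz Ferreira is treated as owning Paula Ferreira's 40% interest in Orion Group plc.
Chain via Copperline Logistics SA → Slate Pharma AG (R3): 100% × 72% × 36% = 25.92% of Beacon Services GmbH.
Chain via Orion Group plc → Ashford Media Ltd (R3): 40% × 47% × 31% = 5.828% of Beacon Services GmbH.
Aggregating (R2): 25.92% + 5.828% = 31.748%.
31.748% exceeds the 25% threshold by 6.748 percentage points.

6.748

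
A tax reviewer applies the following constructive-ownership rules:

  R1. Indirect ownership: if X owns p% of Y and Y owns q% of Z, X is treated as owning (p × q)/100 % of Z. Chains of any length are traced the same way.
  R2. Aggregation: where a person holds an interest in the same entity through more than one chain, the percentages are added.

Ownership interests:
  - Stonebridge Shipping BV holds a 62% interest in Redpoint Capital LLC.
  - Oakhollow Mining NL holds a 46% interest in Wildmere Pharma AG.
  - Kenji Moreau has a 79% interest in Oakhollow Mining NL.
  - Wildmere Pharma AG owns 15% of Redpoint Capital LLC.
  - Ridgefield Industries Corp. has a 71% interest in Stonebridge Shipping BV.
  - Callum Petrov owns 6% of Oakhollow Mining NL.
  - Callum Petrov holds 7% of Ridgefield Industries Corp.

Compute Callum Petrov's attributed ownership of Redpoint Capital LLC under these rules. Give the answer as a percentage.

3.4954%

Chain via Oakhollow Mining NL → Wildmere Pharma AG (R1): 6% × 46% × 15% = 0.414% of Redpoint Capital LLC.
Chain via Ridgefield Industries Corp. → Stonebridge Shipping BV (R1): 7% × 71% × 62% = 3.0814% of Redpoint Capital LLC.
Aggregating (R2): 0.414% + 3.0814% = 3.4954%.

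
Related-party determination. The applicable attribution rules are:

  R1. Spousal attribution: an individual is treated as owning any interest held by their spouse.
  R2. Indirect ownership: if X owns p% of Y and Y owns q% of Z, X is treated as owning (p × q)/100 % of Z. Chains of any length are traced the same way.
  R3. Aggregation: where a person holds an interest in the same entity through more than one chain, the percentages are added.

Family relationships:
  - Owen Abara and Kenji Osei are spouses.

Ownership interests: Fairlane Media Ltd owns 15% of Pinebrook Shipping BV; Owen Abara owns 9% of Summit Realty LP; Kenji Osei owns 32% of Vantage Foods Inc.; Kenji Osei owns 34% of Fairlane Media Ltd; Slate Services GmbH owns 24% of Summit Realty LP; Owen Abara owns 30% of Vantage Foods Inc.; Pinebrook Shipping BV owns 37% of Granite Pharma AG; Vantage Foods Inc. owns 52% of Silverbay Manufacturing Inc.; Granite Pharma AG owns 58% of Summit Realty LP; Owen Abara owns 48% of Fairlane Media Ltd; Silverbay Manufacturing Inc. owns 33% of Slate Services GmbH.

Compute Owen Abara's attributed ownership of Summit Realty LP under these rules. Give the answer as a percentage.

14.192988%

By spousal attribution (R1), Owen Abara is treated as also owning Kenji Osei's interest in Vantage Foods Inc, giving 30% + 32% = 62%.
By spousal attribution (R1), Owen Abara is treated as also owning Kenji Osei's interest in Fairlane Media Ltd, giving 48% + 34% = 82%.
Chain via Vantage Foods Inc. → Silverbay Manufacturing Inc. → Slate Services GmbH (R2): 62% × 52% × 33% × 24% = 2.553408% of Summit Realty LP.
Chain via Fairlane Media Ltd → Pinebrook Shipping BV → Granite Pharma AG (R2): 82% × 15% × 37% × 58% = 2.63958% of Summit Realty LP.
Direct interest in Summit Realty LP: 9%.
Aggregating (R3): 2.553408% + 2.63958% + 9% = 14.192988%.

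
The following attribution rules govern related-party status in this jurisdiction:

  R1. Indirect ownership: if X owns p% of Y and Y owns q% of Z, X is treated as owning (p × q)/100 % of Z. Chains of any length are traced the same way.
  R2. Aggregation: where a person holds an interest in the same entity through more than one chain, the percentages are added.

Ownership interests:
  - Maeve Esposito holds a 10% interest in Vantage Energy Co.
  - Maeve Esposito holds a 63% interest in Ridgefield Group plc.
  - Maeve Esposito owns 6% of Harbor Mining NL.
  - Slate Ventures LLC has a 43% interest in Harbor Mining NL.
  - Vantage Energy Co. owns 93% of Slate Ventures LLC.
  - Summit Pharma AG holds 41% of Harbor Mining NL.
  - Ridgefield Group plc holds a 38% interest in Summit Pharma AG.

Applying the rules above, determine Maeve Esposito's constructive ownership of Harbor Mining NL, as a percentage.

Chain via Vantage Energy Co. → Slate Ventures LLC (R1): 10% × 93% × 43% = 3.999% of Harbor Mining NL.
Chain via Ridgefield Group plc → Summit Pharma AG (R1): 63% × 38% × 41% = 9.8154% of Harbor Mining NL.
Direct interest in Harbor Mining NL: 6%.
Aggregating (R2): 3.999% + 9.8154% + 6% = 19.8144%.

19.8144%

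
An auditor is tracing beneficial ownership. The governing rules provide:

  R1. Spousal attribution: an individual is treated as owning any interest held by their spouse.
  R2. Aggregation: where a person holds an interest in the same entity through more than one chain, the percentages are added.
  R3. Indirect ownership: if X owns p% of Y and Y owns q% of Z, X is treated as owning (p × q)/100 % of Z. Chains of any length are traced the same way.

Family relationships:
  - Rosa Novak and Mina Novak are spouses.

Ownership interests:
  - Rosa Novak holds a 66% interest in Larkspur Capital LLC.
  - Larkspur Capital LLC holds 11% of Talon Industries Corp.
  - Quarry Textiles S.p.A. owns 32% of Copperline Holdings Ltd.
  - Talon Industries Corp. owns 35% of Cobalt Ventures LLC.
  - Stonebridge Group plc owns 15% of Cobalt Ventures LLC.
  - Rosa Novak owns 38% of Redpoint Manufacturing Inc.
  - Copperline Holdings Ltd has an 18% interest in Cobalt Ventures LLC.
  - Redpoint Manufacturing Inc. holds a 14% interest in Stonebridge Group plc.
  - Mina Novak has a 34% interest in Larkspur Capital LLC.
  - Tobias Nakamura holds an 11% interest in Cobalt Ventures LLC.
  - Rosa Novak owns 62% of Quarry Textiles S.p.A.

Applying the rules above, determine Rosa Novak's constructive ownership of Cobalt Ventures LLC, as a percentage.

By spousal attribution (R1), Rosa Novak is treated as also owning Mina Novak's interest in Larkspur Capital LLC, giving 66% + 34% = 100%.
Chain via Larkspur Capital LLC → Talon Industries Corp. (R3): 100% × 11% × 35% = 3.85% of Cobalt Ventures LLC.
Chain via Redpoint Manufacturing Inc. → Stonebridge Group plc (R3): 38% × 14% × 15% = 0.798% of Cobalt Ventures LLC.
Chain via Quarry Textiles S.p.A. → Copperline Holdings Ltd (R3): 62% × 32% × 18% = 3.5712% of Cobalt Ventures LLC.
Aggregating (R2): 3.85% + 0.798% + 3.5712% = 8.2192%.

8.2192%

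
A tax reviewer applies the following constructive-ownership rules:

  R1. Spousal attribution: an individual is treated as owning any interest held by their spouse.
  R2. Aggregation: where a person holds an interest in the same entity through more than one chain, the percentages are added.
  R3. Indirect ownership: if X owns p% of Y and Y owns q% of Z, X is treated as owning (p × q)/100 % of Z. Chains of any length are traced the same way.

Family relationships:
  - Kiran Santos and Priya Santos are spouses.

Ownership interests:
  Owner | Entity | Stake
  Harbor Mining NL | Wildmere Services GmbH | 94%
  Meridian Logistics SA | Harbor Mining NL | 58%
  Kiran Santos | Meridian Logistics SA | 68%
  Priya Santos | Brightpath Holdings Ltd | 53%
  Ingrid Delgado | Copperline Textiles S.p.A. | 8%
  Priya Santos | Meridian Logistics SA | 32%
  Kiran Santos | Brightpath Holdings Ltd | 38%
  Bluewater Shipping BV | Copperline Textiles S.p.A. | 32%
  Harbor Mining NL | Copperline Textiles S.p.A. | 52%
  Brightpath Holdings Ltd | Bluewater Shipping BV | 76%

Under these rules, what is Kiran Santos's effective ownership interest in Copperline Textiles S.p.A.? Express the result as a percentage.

By spousal attribution (R1), Kiran Santos is treated as also owning Priya Santos's interest in Brightpath Holdings Ltd, giving 38% + 53% = 91%.
By spousal attribution (R1), Kiran Santos is treated as also owning Priya Santos's interest in Meridian Logistics SA, giving 68% + 32% = 100%.
Chain via Brightpath Holdings Ltd → Bluewater Shipping BV (R3): 91% × 76% × 32% = 22.1312% of Copperline Textiles S.p.A.
Chain via Meridian Logistics SA → Harbor Mining NL (R3): 100% × 58% × 52% = 30.16% of Copperline Textiles S.p.A.
Aggregating (R2): 22.1312% + 30.16% = 52.2912%.

52.2912%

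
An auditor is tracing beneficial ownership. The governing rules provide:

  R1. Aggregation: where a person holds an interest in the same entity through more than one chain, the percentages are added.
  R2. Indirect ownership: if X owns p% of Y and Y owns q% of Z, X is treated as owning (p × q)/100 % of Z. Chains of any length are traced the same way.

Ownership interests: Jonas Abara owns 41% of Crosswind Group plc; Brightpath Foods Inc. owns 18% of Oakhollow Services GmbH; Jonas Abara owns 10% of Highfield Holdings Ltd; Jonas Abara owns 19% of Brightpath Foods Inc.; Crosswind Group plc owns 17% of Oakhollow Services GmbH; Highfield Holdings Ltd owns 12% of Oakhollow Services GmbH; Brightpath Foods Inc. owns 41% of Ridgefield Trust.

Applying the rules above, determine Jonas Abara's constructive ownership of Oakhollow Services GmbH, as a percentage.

Chain via Highfield Holdings Ltd (R2): 10% × 12% = 1.2% of Oakhollow Services GmbH.
Chain via Crosswind Group plc (R2): 41% × 17% = 6.97% of Oakhollow Services GmbH.
Chain via Brightpath Foods Inc. (R2): 19% × 18% = 3.42% of Oakhollow Services GmbH.
Aggregating (R1): 1.2% + 6.97% + 3.42% = 11.59%.

11.59%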